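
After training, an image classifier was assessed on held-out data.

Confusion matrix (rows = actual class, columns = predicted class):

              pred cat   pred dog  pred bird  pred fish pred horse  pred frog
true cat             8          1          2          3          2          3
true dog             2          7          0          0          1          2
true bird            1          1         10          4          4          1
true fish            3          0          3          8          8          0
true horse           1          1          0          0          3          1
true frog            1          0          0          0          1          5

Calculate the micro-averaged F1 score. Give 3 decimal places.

Micro-averaging pools counts across classes: ΣTP=41, ΣFP=46, ΣFN=46.
Micro-F1 score = 2·TP/(2·TP+FP+FN) on pooled counts = 0.471 (equals overall accuracy in single-label multiclass).

0.471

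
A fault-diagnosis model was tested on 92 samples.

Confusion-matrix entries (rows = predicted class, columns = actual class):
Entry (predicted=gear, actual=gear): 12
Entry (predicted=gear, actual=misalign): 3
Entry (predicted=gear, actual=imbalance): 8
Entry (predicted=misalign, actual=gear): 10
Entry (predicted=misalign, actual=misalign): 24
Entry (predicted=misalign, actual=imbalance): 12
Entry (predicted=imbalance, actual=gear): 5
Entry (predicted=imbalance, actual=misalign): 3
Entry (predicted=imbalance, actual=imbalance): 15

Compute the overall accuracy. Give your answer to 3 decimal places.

0.554

Accuracy = trace / total = (12+24+15=51) / 92 = 51/92 = 0.554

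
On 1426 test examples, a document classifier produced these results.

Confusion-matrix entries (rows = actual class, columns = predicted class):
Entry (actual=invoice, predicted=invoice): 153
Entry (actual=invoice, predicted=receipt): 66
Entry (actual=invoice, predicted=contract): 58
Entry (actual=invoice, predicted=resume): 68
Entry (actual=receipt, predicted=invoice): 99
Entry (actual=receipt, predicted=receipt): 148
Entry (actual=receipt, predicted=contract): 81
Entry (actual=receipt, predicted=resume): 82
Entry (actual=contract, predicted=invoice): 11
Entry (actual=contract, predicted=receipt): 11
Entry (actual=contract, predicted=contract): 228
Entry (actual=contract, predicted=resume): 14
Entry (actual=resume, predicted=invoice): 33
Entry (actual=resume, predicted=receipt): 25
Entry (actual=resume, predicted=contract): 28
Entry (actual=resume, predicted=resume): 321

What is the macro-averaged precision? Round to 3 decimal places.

Per-class precision (TP/(TP+FP)):
  invoice: TP=153, FP=99+11+33=143 → 153/296 = 0.5169
  receipt: TP=148, FP=66+11+25=102 → 148/250 = 0.5920
  contract: TP=228, FP=58+81+28=167 → 228/395 = 0.5772
  resume: TP=321, FP=68+82+14=164 → 321/485 = 0.6619
Macro-precision = mean = (0.5169 + 0.5920 + 0.5772 + 0.6619) / 4 = 0.587

0.587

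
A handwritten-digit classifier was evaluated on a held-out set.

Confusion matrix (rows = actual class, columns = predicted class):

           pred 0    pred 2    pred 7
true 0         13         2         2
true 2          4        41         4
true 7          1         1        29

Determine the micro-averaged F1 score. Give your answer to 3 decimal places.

0.856

Micro-averaging pools counts across classes: ΣTP=83, ΣFP=14, ΣFN=14.
Micro-F1 score = 2·TP/(2·TP+FP+FN) on pooled counts = 0.856 (equals overall accuracy in single-label multiclass).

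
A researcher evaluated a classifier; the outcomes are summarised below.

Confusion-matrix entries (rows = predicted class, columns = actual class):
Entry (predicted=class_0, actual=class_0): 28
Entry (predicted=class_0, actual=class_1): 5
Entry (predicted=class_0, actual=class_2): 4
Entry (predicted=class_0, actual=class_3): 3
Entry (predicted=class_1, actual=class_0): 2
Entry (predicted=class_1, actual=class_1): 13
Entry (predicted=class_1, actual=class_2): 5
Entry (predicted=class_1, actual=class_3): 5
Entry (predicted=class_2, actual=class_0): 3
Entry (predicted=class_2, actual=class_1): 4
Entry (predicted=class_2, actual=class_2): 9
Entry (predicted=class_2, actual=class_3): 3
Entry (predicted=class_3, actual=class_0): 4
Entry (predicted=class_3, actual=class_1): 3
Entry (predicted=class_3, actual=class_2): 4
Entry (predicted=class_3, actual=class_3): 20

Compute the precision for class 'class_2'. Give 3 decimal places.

0.474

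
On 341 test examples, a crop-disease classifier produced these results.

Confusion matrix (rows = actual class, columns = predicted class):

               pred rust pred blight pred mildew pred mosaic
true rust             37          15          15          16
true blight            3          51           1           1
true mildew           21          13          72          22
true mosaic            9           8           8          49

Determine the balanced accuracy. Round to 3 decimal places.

Balanced accuracy = mean of per-class recall.
  rust: recall = 37/83 = 0.4458
  blight: recall = 51/56 = 0.9107
  mildew: recall = 72/128 = 0.5625
  mosaic: recall = 49/74 = 0.6622
Mean = (0.4458 + 0.9107 + 0.5625 + 0.6622) / 4 = 0.645

0.645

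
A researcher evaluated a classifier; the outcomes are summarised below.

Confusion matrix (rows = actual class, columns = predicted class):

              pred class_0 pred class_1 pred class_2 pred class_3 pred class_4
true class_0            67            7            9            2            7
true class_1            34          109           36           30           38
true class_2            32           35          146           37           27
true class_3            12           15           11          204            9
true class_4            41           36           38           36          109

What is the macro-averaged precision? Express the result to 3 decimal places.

0.548

Per-class precision (TP/(TP+FP)):
  class_0: TP=67, FP=34+32+12+41=119 → 67/186 = 0.3602
  class_1: TP=109, FP=7+35+15+36=93 → 109/202 = 0.5396
  class_2: TP=146, FP=9+36+11+38=94 → 146/240 = 0.6083
  class_3: TP=204, FP=2+30+37+36=105 → 204/309 = 0.6602
  class_4: TP=109, FP=7+38+27+9=81 → 109/190 = 0.5737
Macro-precision = mean = (0.3602 + 0.5396 + 0.6083 + 0.6602 + 0.5737) / 5 = 0.548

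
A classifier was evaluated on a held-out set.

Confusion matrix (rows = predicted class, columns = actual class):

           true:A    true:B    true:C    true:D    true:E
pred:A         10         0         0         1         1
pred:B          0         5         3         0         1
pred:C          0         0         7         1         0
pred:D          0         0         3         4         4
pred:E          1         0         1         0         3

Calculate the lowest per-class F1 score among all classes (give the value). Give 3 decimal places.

0.429

Per-class F1 score (2·TP/(2·TP+FP+FN)):
  A: TP=10, FP=0+0+1+1=2, FN=0+0+0+1=1 → 20/23 = 0.8696
  B: TP=5, FP=0+3+0+1=4, FN=0+0+0+0=0 → 10/14 = 0.7143
  C: TP=7, FP=0+0+1+0=1, FN=0+3+3+1=7 → 14/22 = 0.6364
  D: TP=4, FP=0+0+3+4=7, FN=1+0+1+0=2 → 8/17 = 0.4706
  E: TP=3, FP=1+0+1+0=2, FN=1+1+0+4=6 → 6/14 = 0.4286
Lowest is class 'E' with F1 score = 0.429.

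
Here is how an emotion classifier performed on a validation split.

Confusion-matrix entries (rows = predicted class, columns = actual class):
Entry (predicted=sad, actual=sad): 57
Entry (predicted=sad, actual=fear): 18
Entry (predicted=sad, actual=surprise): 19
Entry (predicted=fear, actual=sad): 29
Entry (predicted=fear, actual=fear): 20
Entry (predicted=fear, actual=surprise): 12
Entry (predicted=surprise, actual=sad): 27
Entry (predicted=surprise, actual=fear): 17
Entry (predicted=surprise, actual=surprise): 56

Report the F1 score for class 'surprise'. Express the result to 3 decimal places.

0.599

Take TP from the diagonal, FP from the rest of the 'surprise' prediction marginal, FN from the rest of the 'surprise' actual marginal.
F1 score = 2·TP/(2·TP+FP+FN).
surprise: TP=56, FP=27+17=44, FN=19+12=31 → 112/187 = 0.5989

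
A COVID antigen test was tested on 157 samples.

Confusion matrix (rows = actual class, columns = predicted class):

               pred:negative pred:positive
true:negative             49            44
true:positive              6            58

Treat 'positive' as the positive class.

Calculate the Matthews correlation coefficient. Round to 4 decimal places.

MCC = (TP·TN − FP·FN) / √((TP+FP)(TP+FN)(TN+FP)(TN+FN))
Numerator = 58·49 − 44·6 = 2578
Denominator = √(102·64·93·55) = √33390720 = 5778.4704
MCC = 2578 / 5778.4704 = 0.4461

0.4461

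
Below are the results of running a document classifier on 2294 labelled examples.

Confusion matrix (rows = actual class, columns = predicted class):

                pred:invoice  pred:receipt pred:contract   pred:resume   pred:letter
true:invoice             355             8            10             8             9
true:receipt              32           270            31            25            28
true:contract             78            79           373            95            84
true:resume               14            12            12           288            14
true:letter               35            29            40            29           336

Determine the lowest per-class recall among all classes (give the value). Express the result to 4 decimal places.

0.5261

Per-class recall (TP/(TP+FN)):
  invoice: TP=355, FN=8+10+8+9=35 → 355/390 = 0.91026
  receipt: TP=270, FN=32+31+25+28=116 → 270/386 = 0.69948
  contract: TP=373, FN=78+79+95+84=336 → 373/709 = 0.52609
  resume: TP=288, FN=14+12+12+14=52 → 288/340 = 0.84706
  letter: TP=336, FN=35+29+40+29=133 → 336/469 = 0.71642
Lowest is class 'contract' with recall = 0.5261.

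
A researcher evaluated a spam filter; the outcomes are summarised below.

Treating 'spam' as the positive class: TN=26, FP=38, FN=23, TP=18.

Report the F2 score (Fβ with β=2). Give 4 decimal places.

0.4091

Fβ = (1+β²)·TP / ((1+β²)·TP + β²·FN + FP), with β²=4
= 5·18 / (5·18 + 4·23 + 38) = 0.4091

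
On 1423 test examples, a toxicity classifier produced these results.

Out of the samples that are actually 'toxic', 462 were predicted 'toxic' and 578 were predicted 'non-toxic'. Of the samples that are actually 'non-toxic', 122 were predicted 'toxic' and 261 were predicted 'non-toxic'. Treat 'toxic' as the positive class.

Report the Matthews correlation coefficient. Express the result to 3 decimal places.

0.113

MCC = (TP·TN − FP·FN) / √((TP+FP)(TP+FN)(TN+FP)(TN+FN))
Numerator = 462·261 − 122·578 = 50066
Denominator = √(584·1040·383·839) = √195167240320 = 441777.3651
MCC = 50066 / 441777.3651 = 0.113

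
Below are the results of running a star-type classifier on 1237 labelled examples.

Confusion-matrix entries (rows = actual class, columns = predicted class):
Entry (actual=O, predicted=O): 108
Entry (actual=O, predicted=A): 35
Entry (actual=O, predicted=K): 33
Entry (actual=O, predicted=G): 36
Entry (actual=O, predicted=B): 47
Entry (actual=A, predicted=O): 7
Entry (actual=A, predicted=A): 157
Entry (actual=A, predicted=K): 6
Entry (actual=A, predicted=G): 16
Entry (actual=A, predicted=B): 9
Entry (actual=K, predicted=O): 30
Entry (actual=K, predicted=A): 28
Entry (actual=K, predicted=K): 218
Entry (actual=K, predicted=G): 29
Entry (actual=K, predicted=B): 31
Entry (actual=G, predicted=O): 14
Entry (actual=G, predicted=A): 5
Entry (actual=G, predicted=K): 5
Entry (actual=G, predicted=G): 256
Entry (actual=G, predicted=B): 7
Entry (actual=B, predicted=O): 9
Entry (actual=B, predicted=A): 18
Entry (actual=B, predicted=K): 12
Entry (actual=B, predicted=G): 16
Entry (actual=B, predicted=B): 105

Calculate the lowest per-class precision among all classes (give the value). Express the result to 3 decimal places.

0.528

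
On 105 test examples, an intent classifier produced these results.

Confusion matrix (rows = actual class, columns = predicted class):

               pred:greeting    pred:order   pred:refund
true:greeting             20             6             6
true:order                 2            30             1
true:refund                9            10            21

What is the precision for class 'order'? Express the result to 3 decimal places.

precision = TP/(TP+FP).
order: TP=30, FP=6+10=16 → 30/46 = 0.6522

0.652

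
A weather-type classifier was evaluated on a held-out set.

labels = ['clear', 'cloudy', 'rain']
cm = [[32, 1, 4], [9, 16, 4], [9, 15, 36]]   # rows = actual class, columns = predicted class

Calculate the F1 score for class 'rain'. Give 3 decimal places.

0.692

F1 score = 2·TP/(2·TP+FP+FN).
rain: TP=36, FP=4+4=8, FN=9+15=24 → 72/104 = 0.6923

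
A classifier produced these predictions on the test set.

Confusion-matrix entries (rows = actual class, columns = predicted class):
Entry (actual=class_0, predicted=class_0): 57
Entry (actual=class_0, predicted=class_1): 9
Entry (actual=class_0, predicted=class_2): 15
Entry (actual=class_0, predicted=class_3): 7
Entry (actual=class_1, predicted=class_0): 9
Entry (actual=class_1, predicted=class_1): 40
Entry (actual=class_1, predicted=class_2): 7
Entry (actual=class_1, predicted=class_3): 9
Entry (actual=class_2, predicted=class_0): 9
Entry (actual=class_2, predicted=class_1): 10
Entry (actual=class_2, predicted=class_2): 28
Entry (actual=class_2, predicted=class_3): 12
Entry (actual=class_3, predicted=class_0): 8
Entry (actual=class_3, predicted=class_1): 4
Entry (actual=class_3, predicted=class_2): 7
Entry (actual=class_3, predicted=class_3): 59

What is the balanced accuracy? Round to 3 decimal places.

Balanced accuracy = mean of per-class recall.
  class_0: recall = 57/88 = 0.6477
  class_1: recall = 40/65 = 0.6154
  class_2: recall = 28/59 = 0.4746
  class_3: recall = 59/78 = 0.7564
Mean = (0.6477 + 0.6154 + 0.4746 + 0.7564) / 4 = 0.624

0.624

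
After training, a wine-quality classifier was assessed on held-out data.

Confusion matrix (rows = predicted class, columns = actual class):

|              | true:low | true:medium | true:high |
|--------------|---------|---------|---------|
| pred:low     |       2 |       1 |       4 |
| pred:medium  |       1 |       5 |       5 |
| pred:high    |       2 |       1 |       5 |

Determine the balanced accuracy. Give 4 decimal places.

0.4905

Balanced accuracy = mean of per-class recall.
  low: recall = 2/5 = 0.40000
  medium: recall = 5/7 = 0.71429
  high: recall = 5/14 = 0.35714
Mean = (0.40000 + 0.71429 + 0.35714) / 3 = 0.4905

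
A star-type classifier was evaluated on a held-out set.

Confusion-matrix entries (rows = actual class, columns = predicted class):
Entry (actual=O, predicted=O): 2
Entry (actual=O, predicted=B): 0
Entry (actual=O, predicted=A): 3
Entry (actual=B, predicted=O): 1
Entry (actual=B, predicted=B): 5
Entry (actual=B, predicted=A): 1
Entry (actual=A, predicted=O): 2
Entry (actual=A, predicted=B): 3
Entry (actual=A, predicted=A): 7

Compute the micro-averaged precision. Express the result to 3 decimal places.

0.583

Micro-averaging pools counts across classes: ΣTP=14, ΣFP=10, ΣFN=10.
Micro-precision = TP/(TP+FP) on pooled counts = 0.583 (equals overall accuracy in single-label multiclass).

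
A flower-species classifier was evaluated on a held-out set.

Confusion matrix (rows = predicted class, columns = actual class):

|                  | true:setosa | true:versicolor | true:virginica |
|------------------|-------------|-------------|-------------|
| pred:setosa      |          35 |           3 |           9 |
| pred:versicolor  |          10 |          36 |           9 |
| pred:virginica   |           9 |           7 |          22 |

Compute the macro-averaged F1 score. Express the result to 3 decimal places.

0.657

Per-class F1 score (2·TP/(2·TP+FP+FN)):
  setosa: TP=35, FP=3+9=12, FN=10+9=19 → 70/101 = 0.6931
  versicolor: TP=36, FP=10+9=19, FN=3+7=10 → 72/101 = 0.7129
  virginica: TP=22, FP=9+7=16, FN=9+9=18 → 44/78 = 0.5641
Macro-F1 score = mean = (0.6931 + 0.7129 + 0.5641) / 3 = 0.657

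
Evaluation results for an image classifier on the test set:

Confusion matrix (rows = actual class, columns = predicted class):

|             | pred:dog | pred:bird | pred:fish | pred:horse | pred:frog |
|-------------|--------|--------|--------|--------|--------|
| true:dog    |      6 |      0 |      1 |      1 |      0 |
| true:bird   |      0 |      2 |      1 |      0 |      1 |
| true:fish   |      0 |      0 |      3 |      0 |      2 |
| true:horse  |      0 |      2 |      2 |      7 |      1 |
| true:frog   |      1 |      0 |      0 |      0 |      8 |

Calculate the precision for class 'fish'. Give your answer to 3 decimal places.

Treat 'fish' as positive and all other classes as negative.
precision = TP/(TP+FP).
fish: TP=3, FP=1+1+2+0=4 → 3/7 = 0.4286

0.429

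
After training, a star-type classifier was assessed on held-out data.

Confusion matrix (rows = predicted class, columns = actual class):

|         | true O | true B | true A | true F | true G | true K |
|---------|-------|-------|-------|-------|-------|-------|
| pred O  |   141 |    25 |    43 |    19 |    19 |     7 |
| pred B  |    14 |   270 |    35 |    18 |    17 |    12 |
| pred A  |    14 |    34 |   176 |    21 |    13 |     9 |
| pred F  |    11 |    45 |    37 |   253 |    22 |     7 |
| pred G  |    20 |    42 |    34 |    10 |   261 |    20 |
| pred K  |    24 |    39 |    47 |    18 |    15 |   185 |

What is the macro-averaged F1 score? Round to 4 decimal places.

Per-class F1 score (2·TP/(2·TP+FP+FN)):
  O: TP=141, FP=25+43+19+19+7=113, FN=14+14+11+20+24=83 → 282/478 = 0.58996
  B: TP=270, FP=14+35+18+17+12=96, FN=25+34+45+42+39=185 → 540/821 = 0.65773
  A: TP=176, FP=14+34+21+13+9=91, FN=43+35+37+34+47=196 → 352/639 = 0.55086
  F: TP=253, FP=11+45+37+22+7=122, FN=19+18+21+10+18=86 → 506/714 = 0.70868
  G: TP=261, FP=20+42+34+10+20=126, FN=19+17+13+22+15=86 → 522/734 = 0.71117
  K: TP=185, FP=24+39+47+18+15=143, FN=7+12+9+7+20=55 → 370/568 = 0.65141
Macro-F1 score = mean = (0.58996 + 0.65773 + 0.55086 + 0.70868 + 0.71117 + 0.65141) / 6 = 0.6450

0.6450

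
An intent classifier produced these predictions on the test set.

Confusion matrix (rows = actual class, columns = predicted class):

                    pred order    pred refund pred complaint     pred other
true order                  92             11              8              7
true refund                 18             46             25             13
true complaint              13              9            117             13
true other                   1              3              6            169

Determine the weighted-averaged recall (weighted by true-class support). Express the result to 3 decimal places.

0.770

Per-class recall (TP/(TP+FN)):
  order: TP=92, FN=11+8+7=26 → 92/118 = 0.7797
  refund: TP=46, FN=18+25+13=56 → 46/102 = 0.4510
  complaint: TP=117, FN=13+9+13=35 → 117/152 = 0.7697
  other: TP=169, FN=1+3+6=10 → 169/179 = 0.9441
Weighted-recall = Σ (supportᵢ/N)·recallᵢ with N=551: (118/551)·0.7797 + (102/551)·0.4510 + (152/551)·0.7697 + (179/551)·0.9441 = 0.770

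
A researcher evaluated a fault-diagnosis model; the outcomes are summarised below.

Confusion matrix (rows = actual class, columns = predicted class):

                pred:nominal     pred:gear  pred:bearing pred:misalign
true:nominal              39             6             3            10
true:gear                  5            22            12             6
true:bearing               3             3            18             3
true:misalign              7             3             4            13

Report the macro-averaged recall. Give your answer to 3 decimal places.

0.577

Per-class recall (TP/(TP+FN)):
  nominal: TP=39, FN=6+3+10=19 → 39/58 = 0.6724
  gear: TP=22, FN=5+12+6=23 → 22/45 = 0.4889
  bearing: TP=18, FN=3+3+3=9 → 18/27 = 0.6667
  misalign: TP=13, FN=7+3+4=14 → 13/27 = 0.4815
Macro-recall = mean = (0.6724 + 0.4889 + 0.6667 + 0.4815) / 4 = 0.577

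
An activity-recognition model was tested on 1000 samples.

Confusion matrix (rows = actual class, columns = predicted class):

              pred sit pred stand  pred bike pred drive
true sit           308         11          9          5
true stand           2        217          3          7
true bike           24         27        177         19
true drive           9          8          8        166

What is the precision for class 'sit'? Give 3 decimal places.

Treat 'sit' as positive and all other classes as negative.
precision = TP/(TP+FP).
sit: TP=308, FP=2+24+9=35 → 308/343 = 0.8980

0.898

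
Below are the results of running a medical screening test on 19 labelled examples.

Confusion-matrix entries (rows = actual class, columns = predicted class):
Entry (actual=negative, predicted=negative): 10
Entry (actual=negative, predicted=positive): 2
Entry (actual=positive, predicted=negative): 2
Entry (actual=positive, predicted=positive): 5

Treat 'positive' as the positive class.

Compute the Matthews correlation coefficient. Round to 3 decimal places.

MCC = (TP·TN − FP·FN) / √((TP+FP)(TP+FN)(TN+FP)(TN+FN))
Numerator = 5·10 − 2·2 = 46
Denominator = √(7·7·12·12) = √7056 = 84.0000
MCC = 46 / 84.0000 = 0.548

0.548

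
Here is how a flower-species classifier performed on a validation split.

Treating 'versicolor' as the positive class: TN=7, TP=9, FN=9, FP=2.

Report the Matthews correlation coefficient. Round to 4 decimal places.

0.2665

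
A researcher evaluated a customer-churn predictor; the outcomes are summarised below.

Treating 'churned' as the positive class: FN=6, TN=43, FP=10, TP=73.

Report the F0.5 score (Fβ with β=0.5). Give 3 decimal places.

Fβ = (1+β²)·TP / ((1+β²)·TP + β²·FN + FP), with β²=1/4
= 1.25·73 / (1.25·73 + 0.25·6 + 10) = 0.888

0.888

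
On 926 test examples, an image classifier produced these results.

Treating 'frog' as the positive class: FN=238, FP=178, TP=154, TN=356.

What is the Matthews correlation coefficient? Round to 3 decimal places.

0.061

MCC = (TP·TN − FP·FN) / √((TP+FP)(TP+FN)(TN+FP)(TN+FN))
Numerator = 154·356 − 178·238 = 12460
Denominator = √(332·392·534·594) = √41281156224 = 203177.6470
MCC = 12460 / 203177.6470 = 0.061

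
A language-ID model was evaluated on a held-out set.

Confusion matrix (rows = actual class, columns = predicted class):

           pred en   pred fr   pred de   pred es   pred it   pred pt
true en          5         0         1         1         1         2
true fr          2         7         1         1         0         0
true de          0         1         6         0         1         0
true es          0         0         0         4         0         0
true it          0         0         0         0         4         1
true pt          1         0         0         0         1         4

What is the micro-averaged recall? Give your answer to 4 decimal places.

Micro-averaging pools counts across classes: ΣTP=30, ΣFP=14, ΣFN=14.
Micro-recall = TP/(TP+FN) on pooled counts = 0.6818 (equals overall accuracy in single-label multiclass).

0.6818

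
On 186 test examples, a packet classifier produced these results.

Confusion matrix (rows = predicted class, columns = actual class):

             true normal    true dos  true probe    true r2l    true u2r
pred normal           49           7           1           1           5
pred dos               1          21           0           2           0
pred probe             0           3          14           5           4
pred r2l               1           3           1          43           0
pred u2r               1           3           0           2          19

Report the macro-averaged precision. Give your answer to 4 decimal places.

0.7694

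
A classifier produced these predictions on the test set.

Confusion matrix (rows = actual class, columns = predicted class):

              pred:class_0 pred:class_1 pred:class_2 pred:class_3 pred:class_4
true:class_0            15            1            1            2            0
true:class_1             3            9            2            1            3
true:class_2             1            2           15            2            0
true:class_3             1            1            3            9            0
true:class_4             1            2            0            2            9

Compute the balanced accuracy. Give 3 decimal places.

0.665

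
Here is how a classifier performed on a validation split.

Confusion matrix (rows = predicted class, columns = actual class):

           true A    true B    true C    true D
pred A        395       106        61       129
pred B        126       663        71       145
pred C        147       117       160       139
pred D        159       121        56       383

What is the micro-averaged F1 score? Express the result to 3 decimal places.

0.538

Micro-averaging pools counts across classes: ΣTP=1601, ΣFP=1377, ΣFN=1377.
Micro-F1 score = 2·TP/(2·TP+FP+FN) on pooled counts = 0.538 (equals overall accuracy in single-label multiclass).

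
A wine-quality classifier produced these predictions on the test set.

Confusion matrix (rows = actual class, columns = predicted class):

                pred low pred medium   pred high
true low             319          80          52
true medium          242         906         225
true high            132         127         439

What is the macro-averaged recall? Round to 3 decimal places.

0.665

Per-class recall (TP/(TP+FN)):
  low: TP=319, FN=80+52=132 → 319/451 = 0.7073
  medium: TP=906, FN=242+225=467 → 906/1373 = 0.6599
  high: TP=439, FN=132+127=259 → 439/698 = 0.6289
Macro-recall = mean = (0.7073 + 0.6599 + 0.6289) / 3 = 0.665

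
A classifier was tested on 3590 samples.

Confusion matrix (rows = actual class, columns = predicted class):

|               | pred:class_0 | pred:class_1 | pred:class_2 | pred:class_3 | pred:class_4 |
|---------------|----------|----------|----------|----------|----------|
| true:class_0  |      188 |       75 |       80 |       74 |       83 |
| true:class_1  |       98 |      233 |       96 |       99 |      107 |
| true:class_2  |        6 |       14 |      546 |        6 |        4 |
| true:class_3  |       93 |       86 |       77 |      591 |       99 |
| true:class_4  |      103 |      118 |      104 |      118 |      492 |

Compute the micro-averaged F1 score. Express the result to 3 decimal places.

0.571

Micro-averaging pools counts across classes: ΣTP=2050, ΣFP=1540, ΣFN=1540.
Micro-F1 score = 2·TP/(2·TP+FP+FN) on pooled counts = 0.571 (equals overall accuracy in single-label multiclass).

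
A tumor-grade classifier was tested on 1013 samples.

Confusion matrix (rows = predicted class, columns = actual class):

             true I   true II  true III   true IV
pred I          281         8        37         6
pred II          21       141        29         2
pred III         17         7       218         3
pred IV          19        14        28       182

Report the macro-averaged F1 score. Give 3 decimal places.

0.808

Per-class F1 score (2·TP/(2·TP+FP+FN)):
  I: TP=281, FP=8+37+6=51, FN=21+17+19=57 → 562/670 = 0.8388
  II: TP=141, FP=21+29+2=52, FN=8+7+14=29 → 282/363 = 0.7769
  III: TP=218, FP=17+7+3=27, FN=37+29+28=94 → 436/557 = 0.7828
  IV: TP=182, FP=19+14+28=61, FN=6+2+3=11 → 364/436 = 0.8349
Macro-F1 score = mean = (0.8388 + 0.7769 + 0.7828 + 0.8349) / 4 = 0.808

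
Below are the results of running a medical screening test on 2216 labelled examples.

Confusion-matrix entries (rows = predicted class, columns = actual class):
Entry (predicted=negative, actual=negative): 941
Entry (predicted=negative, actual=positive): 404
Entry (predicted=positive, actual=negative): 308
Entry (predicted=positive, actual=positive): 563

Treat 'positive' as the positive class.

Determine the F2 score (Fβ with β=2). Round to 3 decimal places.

0.594

Fβ = (1+β²)·TP / ((1+β²)·TP + β²·FN + FP), with β²=4
= 5·563 / (5·563 + 4·404 + 308) = 0.594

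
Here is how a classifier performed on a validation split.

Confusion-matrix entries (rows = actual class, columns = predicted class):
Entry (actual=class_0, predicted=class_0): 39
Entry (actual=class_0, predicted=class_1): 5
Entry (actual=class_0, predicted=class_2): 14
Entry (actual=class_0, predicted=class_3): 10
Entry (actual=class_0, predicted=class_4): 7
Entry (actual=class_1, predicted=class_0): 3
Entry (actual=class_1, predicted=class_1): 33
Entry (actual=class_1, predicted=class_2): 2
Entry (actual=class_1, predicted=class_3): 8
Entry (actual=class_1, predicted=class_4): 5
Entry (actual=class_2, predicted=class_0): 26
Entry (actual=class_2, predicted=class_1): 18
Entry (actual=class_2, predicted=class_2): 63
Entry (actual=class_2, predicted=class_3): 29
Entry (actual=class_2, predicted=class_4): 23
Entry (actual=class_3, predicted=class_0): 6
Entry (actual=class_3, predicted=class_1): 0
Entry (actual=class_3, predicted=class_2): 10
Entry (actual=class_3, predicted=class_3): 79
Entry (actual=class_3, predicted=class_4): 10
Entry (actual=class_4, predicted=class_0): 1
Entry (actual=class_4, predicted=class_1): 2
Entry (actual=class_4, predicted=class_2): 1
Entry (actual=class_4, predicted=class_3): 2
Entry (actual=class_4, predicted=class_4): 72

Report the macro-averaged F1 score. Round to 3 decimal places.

0.610

Per-class F1 score (2·TP/(2·TP+FP+FN)):
  class_0: TP=39, FP=3+26+6+1=36, FN=5+14+10+7=36 → 78/150 = 0.5200
  class_1: TP=33, FP=5+18+0+2=25, FN=3+2+8+5=18 → 66/109 = 0.6055
  class_2: TP=63, FP=14+2+10+1=27, FN=26+18+29+23=96 → 126/249 = 0.5060
  class_3: TP=79, FP=10+8+29+2=49, FN=6+0+10+10=26 → 158/233 = 0.6781
  class_4: TP=72, FP=7+5+23+10=45, FN=1+2+1+2=6 → 144/195 = 0.7385
Macro-F1 score = mean = (0.5200 + 0.6055 + 0.5060 + 0.6781 + 0.7385) / 5 = 0.610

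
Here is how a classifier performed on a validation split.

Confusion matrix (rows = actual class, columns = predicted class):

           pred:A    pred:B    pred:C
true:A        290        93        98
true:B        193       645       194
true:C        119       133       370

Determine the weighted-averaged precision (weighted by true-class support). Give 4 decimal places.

0.6293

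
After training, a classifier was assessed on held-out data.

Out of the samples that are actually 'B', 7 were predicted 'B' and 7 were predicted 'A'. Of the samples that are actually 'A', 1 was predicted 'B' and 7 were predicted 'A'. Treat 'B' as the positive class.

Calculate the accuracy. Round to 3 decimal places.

0.636

Accuracy = (TP+TN)/N = (7+7)/22 = 0.636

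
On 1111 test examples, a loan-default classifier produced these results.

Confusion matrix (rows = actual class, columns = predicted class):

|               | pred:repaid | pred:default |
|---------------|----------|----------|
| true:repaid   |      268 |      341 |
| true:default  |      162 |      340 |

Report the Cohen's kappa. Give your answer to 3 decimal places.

Observed agreement pₒ = trace/N = 608/1111 = 0.5473
Expected agreement pₑ = Σ (rowᵢ·colᵢ)/N² = (609·430 + 502·681)/1111² = 0.4891
κ = (pₒ − pₑ)/(1 − pₑ) = (0.5473 − 0.4891)/(1 − 0.4891) = 0.114

0.114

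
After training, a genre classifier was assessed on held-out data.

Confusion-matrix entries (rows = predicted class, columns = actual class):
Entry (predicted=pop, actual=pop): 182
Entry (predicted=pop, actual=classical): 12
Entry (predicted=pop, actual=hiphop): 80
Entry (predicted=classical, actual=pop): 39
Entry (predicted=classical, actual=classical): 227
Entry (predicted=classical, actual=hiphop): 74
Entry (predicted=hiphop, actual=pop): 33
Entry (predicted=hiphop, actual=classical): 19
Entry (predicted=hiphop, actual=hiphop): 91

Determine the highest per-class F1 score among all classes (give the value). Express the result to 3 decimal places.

0.759

Per-class F1 score (2·TP/(2·TP+FP+FN)):
  pop: TP=182, FP=12+80=92, FN=39+33=72 → 364/528 = 0.6894
  classical: TP=227, FP=39+74=113, FN=12+19=31 → 454/598 = 0.7592
  hiphop: TP=91, FP=33+19=52, FN=80+74=154 → 182/388 = 0.4691
Highest is class 'classical' with F1 score = 0.759.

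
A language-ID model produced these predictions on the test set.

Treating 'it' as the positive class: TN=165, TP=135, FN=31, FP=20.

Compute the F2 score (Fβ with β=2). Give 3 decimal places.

0.824

Fβ = (1+β²)·TP / ((1+β²)·TP + β²·FN + FP), with β²=4
= 5·135 / (5·135 + 4·31 + 20) = 0.824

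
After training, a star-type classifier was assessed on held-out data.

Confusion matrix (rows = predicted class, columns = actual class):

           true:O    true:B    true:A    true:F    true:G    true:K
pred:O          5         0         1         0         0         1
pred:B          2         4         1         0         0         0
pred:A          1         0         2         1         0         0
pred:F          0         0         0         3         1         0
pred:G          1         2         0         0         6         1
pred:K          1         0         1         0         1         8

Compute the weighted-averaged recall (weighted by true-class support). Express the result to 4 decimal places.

Per-class recall (TP/(TP+FN)):
  O: TP=5, FN=2+1+0+1+1=5 → 5/10 = 0.50000
  B: TP=4, FN=0+0+0+2+0=2 → 4/6 = 0.66667
  A: TP=2, FN=1+1+0+0+1=3 → 2/5 = 0.40000
  F: TP=3, FN=0+0+1+0+0=1 → 3/4 = 0.75000
  G: TP=6, FN=0+0+0+1+1=2 → 6/8 = 0.75000
  K: TP=8, FN=1+0+0+0+1=2 → 8/10 = 0.80000
Weighted-recall = Σ (supportᵢ/N)·recallᵢ with N=43: (10/43)·0.50000 + (6/43)·0.66667 + (5/43)·0.40000 + (4/43)·0.75000 + (8/43)·0.75000 + (10/43)·0.80000 = 0.6512

0.6512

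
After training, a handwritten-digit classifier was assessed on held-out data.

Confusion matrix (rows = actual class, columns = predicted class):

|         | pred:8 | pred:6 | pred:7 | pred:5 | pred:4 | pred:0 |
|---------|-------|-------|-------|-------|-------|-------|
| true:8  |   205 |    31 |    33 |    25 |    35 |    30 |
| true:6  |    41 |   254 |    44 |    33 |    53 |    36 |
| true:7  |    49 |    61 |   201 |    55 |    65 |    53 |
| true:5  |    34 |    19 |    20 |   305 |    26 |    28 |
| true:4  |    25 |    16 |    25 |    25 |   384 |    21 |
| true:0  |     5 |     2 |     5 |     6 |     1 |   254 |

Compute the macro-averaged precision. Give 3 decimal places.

0.635

Per-class precision (TP/(TP+FP)):
  8: TP=205, FP=41+49+34+25+5=154 → 205/359 = 0.5710
  6: TP=254, FP=31+61+19+16+2=129 → 254/383 = 0.6632
  7: TP=201, FP=33+44+20+25+5=127 → 201/328 = 0.6128
  5: TP=305, FP=25+33+55+25+6=144 → 305/449 = 0.6793
  4: TP=384, FP=35+53+65+26+1=180 → 384/564 = 0.6809
  0: TP=254, FP=30+36+53+28+21=168 → 254/422 = 0.6019
Macro-precision = mean = (0.5710 + 0.6632 + 0.6128 + 0.6793 + 0.6809 + 0.6019) / 6 = 0.635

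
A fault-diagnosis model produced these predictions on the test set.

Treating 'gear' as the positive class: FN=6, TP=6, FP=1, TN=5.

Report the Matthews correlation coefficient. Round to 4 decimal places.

MCC = (TP·TN − FP·FN) / √((TP+FP)(TP+FN)(TN+FP)(TN+FN))
Numerator = 6·5 − 1·6 = 24
Denominator = √(7·12·6·11) = √5544 = 74.4580
MCC = 24 / 74.4580 = 0.3223

0.3223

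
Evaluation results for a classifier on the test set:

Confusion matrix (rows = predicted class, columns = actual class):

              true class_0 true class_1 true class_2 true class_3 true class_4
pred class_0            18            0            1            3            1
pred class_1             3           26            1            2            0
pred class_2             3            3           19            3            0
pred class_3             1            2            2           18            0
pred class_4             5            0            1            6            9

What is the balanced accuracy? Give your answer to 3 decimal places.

0.739

Balanced accuracy = mean of per-class recall.
  class_0: recall = 18/30 = 0.6000
  class_1: recall = 26/31 = 0.8387
  class_2: recall = 19/24 = 0.7917
  class_3: recall = 18/32 = 0.5625
  class_4: recall = 9/10 = 0.9000
Mean = (0.6000 + 0.8387 + 0.7917 + 0.5625 + 0.9000) / 5 = 0.739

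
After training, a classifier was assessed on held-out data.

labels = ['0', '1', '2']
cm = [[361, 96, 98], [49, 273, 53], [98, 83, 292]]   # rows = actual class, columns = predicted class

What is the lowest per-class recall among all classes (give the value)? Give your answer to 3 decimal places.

Per-class recall (TP/(TP+FN)):
  0: TP=361, FN=96+98=194 → 361/555 = 0.6505
  1: TP=273, FN=49+53=102 → 273/375 = 0.7280
  2: TP=292, FN=98+83=181 → 292/473 = 0.6173
Lowest is class '2' with recall = 0.617.

0.617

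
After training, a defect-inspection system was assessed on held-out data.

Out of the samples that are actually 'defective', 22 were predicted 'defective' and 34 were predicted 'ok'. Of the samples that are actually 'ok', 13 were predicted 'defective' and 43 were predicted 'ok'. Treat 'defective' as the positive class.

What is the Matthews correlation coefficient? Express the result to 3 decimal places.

0.173

MCC = (TP·TN − FP·FN) / √((TP+FP)(TP+FN)(TN+FP)(TN+FN))
Numerator = 22·43 − 13·34 = 504
Denominator = √(35·56·56·77) = √8451520 = 2907.1498
MCC = 504 / 2907.1498 = 0.173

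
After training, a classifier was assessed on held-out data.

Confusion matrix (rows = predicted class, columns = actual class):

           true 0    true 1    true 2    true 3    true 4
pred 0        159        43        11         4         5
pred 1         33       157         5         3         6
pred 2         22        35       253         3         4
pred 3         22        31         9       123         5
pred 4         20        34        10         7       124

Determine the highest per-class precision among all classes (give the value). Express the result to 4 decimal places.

Per-class precision (TP/(TP+FP)):
  0: TP=159, FP=43+11+4+5=63 → 159/222 = 0.71622
  1: TP=157, FP=33+5+3+6=47 → 157/204 = 0.76961
  2: TP=253, FP=22+35+3+4=64 → 253/317 = 0.79811
  3: TP=123, FP=22+31+9+5=67 → 123/190 = 0.64737
  4: TP=124, FP=20+34+10+7=71 → 124/195 = 0.63590
Highest is class '2' with precision = 0.7981.

0.7981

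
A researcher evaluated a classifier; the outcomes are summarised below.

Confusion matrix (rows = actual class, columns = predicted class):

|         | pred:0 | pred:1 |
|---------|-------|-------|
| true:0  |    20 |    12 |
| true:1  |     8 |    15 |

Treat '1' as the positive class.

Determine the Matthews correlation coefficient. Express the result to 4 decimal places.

MCC = (TP·TN − FP·FN) / √((TP+FP)(TP+FN)(TN+FP)(TN+FN))
Numerator = 15·20 − 12·8 = 204
Denominator = √(27·23·32·28) = √556416 = 745.9330
MCC = 204 / 745.9330 = 0.2735

0.2735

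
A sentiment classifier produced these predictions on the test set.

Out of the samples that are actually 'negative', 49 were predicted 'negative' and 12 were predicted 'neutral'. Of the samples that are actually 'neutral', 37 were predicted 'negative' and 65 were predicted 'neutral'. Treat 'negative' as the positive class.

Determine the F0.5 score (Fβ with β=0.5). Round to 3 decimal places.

Fβ = (1+β²)·TP / ((1+β²)·TP + β²·FN + FP), with β²=1/4
= 1.25·49 / (1.25·49 + 0.25·12 + 37) = 0.605

0.605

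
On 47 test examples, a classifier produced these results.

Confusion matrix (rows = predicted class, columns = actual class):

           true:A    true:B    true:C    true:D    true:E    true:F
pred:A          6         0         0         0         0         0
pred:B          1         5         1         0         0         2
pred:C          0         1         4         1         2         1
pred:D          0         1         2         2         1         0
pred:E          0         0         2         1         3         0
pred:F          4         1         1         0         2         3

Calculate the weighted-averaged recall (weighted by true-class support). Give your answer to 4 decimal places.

Per-class recall (TP/(TP+FN)):
  A: TP=6, FN=1+0+0+0+4=5 → 6/11 = 0.54545
  B: TP=5, FN=0+1+1+0+1=3 → 5/8 = 0.62500
  C: TP=4, FN=0+1+2+2+1=6 → 4/10 = 0.40000
  D: TP=2, FN=0+0+1+1+0=2 → 2/4 = 0.50000
  E: TP=3, FN=0+0+2+1+2=5 → 3/8 = 0.37500
  F: TP=3, FN=0+2+1+0+0=3 → 3/6 = 0.50000
Weighted-recall = Σ (supportᵢ/N)·recallᵢ with N=47: (11/47)·0.54545 + (8/47)·0.62500 + (10/47)·0.40000 + (4/47)·0.50000 + (8/47)·0.37500 + (6/47)·0.50000 = 0.4894

0.4894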